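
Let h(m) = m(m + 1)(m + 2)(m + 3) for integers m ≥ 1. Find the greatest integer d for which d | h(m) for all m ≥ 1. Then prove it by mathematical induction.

Computing the first values: h(1) = 24 and h(2) = 120; gcd(24, 120) = 24, so d ≤ 24.
We prove 24 | m(m + 1)(m + 2)(m + 3) for all m ≥ 1 by induction on m.
When m = 1: h(1) = 24 = 24·(1), so 24 | h(1).
Suppose the result is true for m = k, i.e. 24 | h(k). Then
h(k+1) − h(k) = (k+1)·(k+2)·(k+3)·(k+4) − k·(k+1)·(k+2)·(k+3) = (k+1)·(k+2)·(k+3)·[(k+4) − k] = 4·(k+1)·(k+2)·(k+3). The product of 3 consecutive integers is divisible by (3)! = 6, so h(k+1) − h(k) is divisible by 4·6 = 24. By the inductive hypothesis 24 | h(k), hence 24 | h(k+1).
This completes the induction.
Therefore the largest such d is 24.

d = 24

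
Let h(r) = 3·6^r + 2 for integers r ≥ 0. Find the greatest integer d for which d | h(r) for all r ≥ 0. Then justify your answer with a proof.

d = 5

Computing the first values: h(0) = 5 and h(1) = 20; gcd(5, 20) = 5, so d ≤ 5.
We prove 5 | 3·6^r + 2 for all r ≥ 0 by induction on r.
For the base case r = 0: h(0) = 5 = 5·(1), so 5 | h(0).
Suppose the result is true for r = k, i.e. 5 | h(k). Then
h(k+1) = 3·6^(k+1) + 2 = 6·(3·6^k + 2) - 10 = 6·h(k) - 10. The first term is divisible by 5 by the inductive hypothesis, and -10 is divisible by 5. Hence 5 | h(k+1).
By induction, the statement is established for all r ≥ 0.
Therefore the largest such d is 5.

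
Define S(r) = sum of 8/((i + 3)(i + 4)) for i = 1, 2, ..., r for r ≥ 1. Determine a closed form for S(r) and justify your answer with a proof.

S(r) = 2r/(r + 4)

We claim S(r) = 2r/(r + 4) for all r ≥ 1.
When r = 1: S(1) = 2/5, and the closed form gives 2/5. They agree.
Suppose the result is true for r = i, so S(i) = 2i/(i + 4).
Then S(i+1) = S(i) + (8/((i + 4)(i + 5))) = (2i/(i + 4)) + (8/((i + 4)(i + 5))).
Simplifying, S(i+1) = 2(i + 1)/(i + 5) = 2(i+1)/((i+1) + 4),
which is the closed form with r = i+1.
Hence, by induction on r, the claim holds for every r ≥ 1.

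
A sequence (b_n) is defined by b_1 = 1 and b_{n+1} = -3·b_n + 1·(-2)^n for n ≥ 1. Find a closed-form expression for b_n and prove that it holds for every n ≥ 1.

Computing the first terms: b_1 = 1, b_2 = -5, b_3 = 19. This suggests b_n = (-2)^n - (-3)^n.
Base case (n = 1): the formula gives 1 = 1 = b_1.
Inductive step: assume the claim holds for n = j, so b_j = (-2)^j - (-3)^j.
Then b_{j+1} = -3·b_j + 1·(-2)^j = -3·((-2)^j - (-3)^j) + 1·(-2)^j = (-2)^(j + 1) - (-3)^(j + 1),
which is the claimed formula at n = j+1.
By the principle of mathematical induction, the result holds for all n ≥ 1.

b_n = (-2)^n - (-3)^n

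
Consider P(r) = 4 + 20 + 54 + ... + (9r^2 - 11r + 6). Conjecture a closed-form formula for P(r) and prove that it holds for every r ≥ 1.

P(r) = r(3r^2 - r + 2)

We claim P(r) = r(3r^2 - r + 2) for all r ≥ 1.
When r = 1: P(1) = 4, and the closed form gives 4. They agree.
For the inductive step, assume it holds for an arbitrary m ≥ 1, so P(m) = m(3m^2 - m + 2).
Then P(m+1) = P(m) + (9m^2 + 7m + 4) = (m(3m^2 - m + 2)) + (9m^2 + 7m + 4).
Simplifying, P(m+1) = (m + 1)(3m^2 + 5m + 4) = (m+1)(3(m+1)^2 - (m+1) + 2),
which is the closed form with r = m+1.
Hence, by induction on r, the claim holds for every r ≥ 1.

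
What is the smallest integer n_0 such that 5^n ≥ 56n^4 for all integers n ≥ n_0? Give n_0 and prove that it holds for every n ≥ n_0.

n_0 = 8

At n = 7: 78125 < 134456, so the inequality fails and n_0 ≥ 8. We prove 5^n ≥ 56n^4 for all n ≥ 8.
Base case (n = 8): 5^n = 390625 and 56n^4 = 229376, so 390625 ≥ 229376.
Inductive step: suppose the statement holds for some p ≥ 8, so 5^p ≥ 56p^4.
Then 5^(p + 1) = 5·(5^p) ≥ 5·(56p^4).
Also, for p ≥ 8 we have 5·(56p^4) ≥ 56(p+1)^4, since 5 ≥ (1 + 1/p)^4 for all p ≥ 8.
Combining, 5^(p + 1) ≥ 56(p+1)^4.
Hence, by induction on n, the claim holds for every n ≥ 8.
Hence the smallest such n_0 is 8.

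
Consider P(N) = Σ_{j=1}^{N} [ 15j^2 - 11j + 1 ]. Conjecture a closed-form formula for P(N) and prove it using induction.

P(N) = N(5N^2 + 2N - 2)

We claim P(N) = N(5N^2 + 2N - 2) for all N ≥ 1.
Base case (N = 1): P(1) = 5, and the closed form gives 5. They agree.
For the inductive step, assume it holds for an arbitrary j ≥ 1, so P(j) = j(5j^2 + 2j - 2).
Then P(j+1) = P(j) + (15j^2 + 19j + 5) = (j(5j^2 + 2j - 2)) + (15j^2 + 19j + 5).
Simplifying, P(j+1) = (j + 1)(5j^2 + 12j + 5) = (j+1)(5(j+1)^2 + 2(j+1) - 2),
which is the closed form with N = j+1.
By induction, the statement is established for all N ≥ 1.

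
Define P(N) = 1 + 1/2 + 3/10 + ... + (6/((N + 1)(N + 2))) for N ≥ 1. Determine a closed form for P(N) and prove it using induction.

We claim P(N) = 3N/(N + 2) for all N ≥ 1.
Base case (N = 1): P(1) = 1, and the closed form gives 1. They agree.
For the inductive step, assume it holds for an arbitrary j ≥ 1, so P(j) = 3j/(j + 2).
Then P(j+1) = P(j) + (6/((j + 2)(j + 3))) = (3j/(j + 2)) + (6/((j + 2)(j + 3))).
Simplifying, P(j+1) = 3(j + 1)/(j + 3) = 3(j+1)/((j+1) + 2),
which is the closed form with N = j+1.
This completes the induction.

P(N) = 3N/(N + 2)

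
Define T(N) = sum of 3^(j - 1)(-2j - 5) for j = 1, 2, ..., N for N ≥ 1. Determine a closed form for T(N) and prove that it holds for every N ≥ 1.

T(N) = -3^N(N + 2) + 2

We claim T(N) = -3^N(N + 2) + 2 for all N ≥ 1.
Base case (N = 1): T(1) = -7, and the closed form gives -7. They agree.
For the inductive step, assume it holds for an arbitrary j ≥ 1, so T(j) = -3^j(j + 2) + 2.
Then T(j+1) = T(j) + (3^j(-2j - 7)) = (-3^j(j + 2) + 2) + (3^j(-2j - 7)).
Simplifying, T(j+1) = -3^(j + 1)j - 3^(j + 2) + 2 = -3^(j+1)((j+1) + 2) + 2,
which is the closed form with N = j+1.
This completes the induction.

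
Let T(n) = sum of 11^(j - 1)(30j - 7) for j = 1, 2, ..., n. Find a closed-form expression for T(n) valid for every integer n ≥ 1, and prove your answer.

T(n) = 11^n(3n - 1) + 1

We claim T(n) = 11^n(3n - 1) + 1 for all n ≥ 1.
For the base case n = 1: T(1) = 23, and the closed form gives 23. They agree.
Inductive step: assume the claim holds for n = j, so T(j) = 11^j(3j - 1) + 1.
Then T(j+1) = T(j) + (11^j(30j + 23)) = (11^j(3j - 1) + 1) + (11^j(30j + 23)).
Simplifying, T(j+1) = 33·11^j·j + 22·11^j + 1 = 11^(j+1)(3(j+1) - 1) + 1,
which is the closed form with n = j+1.
By induction, the statement is established for all n ≥ 1.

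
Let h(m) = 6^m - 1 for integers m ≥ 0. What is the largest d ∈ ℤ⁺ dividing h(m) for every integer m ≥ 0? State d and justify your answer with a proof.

Computing the first values: h(0) = 0 and h(1) = 5; gcd(0, 5) = 5, so d ≤ 5.
We prove 5 | 6^m - 1 for all m ≥ 0 by induction on m.
When m = 0: h(0) = 0 = 5·(0), so 5 | h(0).
Inductive step: assume the claim holds for m = k, i.e. 5 | h(k). Then
h(k+1) = 6^(k+1) - 1 = 6·(6^k - 1) + 5 = 6·h(k) + 5. The first term is divisible by 5 by the inductive hypothesis, and 5 is divisible by 5. Hence 5 | h(k+1).
By induction, the statement is established for all m ≥ 0.
Therefore the largest such d is 5.

d = 5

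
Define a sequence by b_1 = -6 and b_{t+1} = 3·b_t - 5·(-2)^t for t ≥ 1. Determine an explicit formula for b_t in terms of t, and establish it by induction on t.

Computing the first terms: b_1 = -6, b_2 = -8, b_3 = -44. This suggests b_t = (-2)^t - 4·3^(t - 1).
When t = 1: the formula gives -6 = -6 = b_1.
Suppose the result is true for t = k, so b_k = (-2)^k - 4·3^(k - 1).
Then b_{k+1} = 3·b_k - 5·(-2)^k = 3·((-2)^k - 4·3^(k - 1)) - 5·(-2)^k = (-2)^(k + 1) - 4·3^k = (-2)^(k+1) - 4·3^((k+1) - 1),
which is the claimed formula at t = k+1.
By induction, the statement is established for all t ≥ 1.

b_t = (-2)^t - 4·3^(t - 1)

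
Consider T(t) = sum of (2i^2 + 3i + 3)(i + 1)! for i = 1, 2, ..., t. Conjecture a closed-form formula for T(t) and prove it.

We claim T(t) = (2t + 1)(t + 2)! - 2 for all t ≥ 1.
Base case (t = 1): T(1) = 16, and the closed form gives 16. They agree.
Inductive step: assume the claim holds for t = i, so T(i) = (2i + 1)(i + 2)! - 2.
Then T(i+1) = T(i) + ((2i^2 + 7i + 8)(i + 2)!) = ((2i + 1)(i + 2)! - 2) + ((2i^2 + 7i + 8)(i + 2)!).
Simplifying, T(i+1) = (2(i+1) + 1)((i+1) + 2)! - 2,
which is the closed form with t = i+1.
By the principle of mathematical induction, the result holds for all t ≥ 1.

T(t) = (2t + 1)(t + 2)! - 2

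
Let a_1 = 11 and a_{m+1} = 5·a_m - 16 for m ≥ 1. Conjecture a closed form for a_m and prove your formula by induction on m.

Computing the first terms: a_1 = 11, a_2 = 39, a_3 = 179. This suggests a_m = 7·5^(m - 1) + 4.
Base step (m = 1): the formula gives 11 = 11 = a_1.
Inductive step: assume the claim holds for m = p, so a_p = 7·5^(p - 1) + 4.
Then a_{p+1} = 5·a_p - 16 = 5·(7·5^(p - 1) + 4) - 16 = 7·5^p + 4 = 7·5^((p+1) - 1) + 4,
which is the claimed formula at m = p+1.
This completes the induction.

a_m = 7·5^(m - 1) + 4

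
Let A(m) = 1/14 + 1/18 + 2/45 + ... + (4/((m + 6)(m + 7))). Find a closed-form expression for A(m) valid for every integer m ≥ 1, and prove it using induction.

We claim A(m) = 4m/(7(m + 7)) for all m ≥ 1.
For the base case m = 1: A(1) = 1/14, and the closed form gives 1/14. They agree.
Suppose the result is true for m = k, so A(k) = 4k/(7(k + 7)).
Then A(k+1) = A(k) + (4/((k + 7)(k + 8))) = (4k/(7(k + 7))) + (4/((k + 7)(k + 8))).
Simplifying, A(k+1) = 4(k + 1)/(7(k + 8)) = 4(k+1)/(7((k+1) + 7)),
which is the closed form with m = k+1.
By the principle of mathematical induction, the result holds for all m ≥ 1.

A(m) = 4m/(7(m + 7))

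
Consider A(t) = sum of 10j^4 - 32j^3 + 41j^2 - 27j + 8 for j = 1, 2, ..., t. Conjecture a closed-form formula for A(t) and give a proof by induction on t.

A(t) = t(t - 1)^2·(2t^2 + t + 1)

We claim A(t) = t(t - 1)^2·(2t^2 + t + 1) for all t ≥ 1.
For the base case t = 1: A(1) = 0, and the closed form gives 0. They agree.
Inductive step: assume the claim holds for t = j, so A(j) = j(2j^4 - 3j^3 + j^2 - j + 1).
Then A(j+1) = A(j) + (j(10j^3 + 8j^2 + 5j - 1)) = (j(2j^4 - 3j^3 + j^2 - j + 1)) + (j(10j^3 + 8j^2 + 5j - 1)).
Simplifying, A(j+1) = j^2·(j + 1)(2j^2 + 5j + 4) = (j+1)((j+1) - 1)^2·(2(j+1)^2 + (j+1) + 1),
which is the closed form with t = j+1.
By the principle of mathematical induction, the result holds for all t ≥ 1.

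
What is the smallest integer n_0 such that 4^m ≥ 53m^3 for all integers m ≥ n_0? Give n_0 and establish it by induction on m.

n_0 = 8

At m = 7: 16384 < 18179, so the inequality fails and n_0 ≥ 8. We prove 4^m ≥ 53m^3 for all m ≥ 8.
Base case (m = 8): 4^m = 65536 and 53m^3 = 27136, so 65536 ≥ 27136.
Suppose the result is true for m = j, so 4^j ≥ 53j^3.
Then 4^(j + 1) = 4·(4^j) ≥ 4·(53j^3).
Also, for j ≥ 8 we have 4·(53j^3) ≥ 53(j+1)^3, since 4 ≥ (1 + 1/j)^3 for all j ≥ 8.
Combining, 4^(j + 1) ≥ 53(j+1)^3.
By the principle of mathematical induction, the result holds for all m ≥ 8.
Hence the smallest such n_0 is 8.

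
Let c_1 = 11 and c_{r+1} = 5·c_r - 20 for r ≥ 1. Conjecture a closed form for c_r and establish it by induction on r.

Computing the first terms: c_1 = 11, c_2 = 35, c_3 = 155. This suggests c_r = 6·5^(r - 1) + 5.
When r = 1: the formula gives 11 = 11 = c_1.
Inductive step: suppose the statement holds for some m ≥ 1, so c_m = 6·5^(m - 1) + 5.
Then c_{m+1} = 5·c_m - 20 = 5·(6·5^(m - 1) + 5) - 20 = 6·5^m + 5 = 6·5^((m+1) - 1) + 5,
which is the claimed formula at r = m+1.
This completes the induction.

c_r = 6·5^(r - 1) + 5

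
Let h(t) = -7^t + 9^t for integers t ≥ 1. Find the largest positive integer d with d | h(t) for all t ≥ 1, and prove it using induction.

Computing the first values: h(1) = 2 and h(2) = 32; gcd(2, 32) = 2, so d ≤ 2.
We prove 2 | -7^t + 9^t for all t ≥ 1 by induction on t.
When t = 1: h(1) = 2 = 2·(1), so 2 | h(1).
Suppose the result is true for t = k, i.e. 2 | h(k). Then
9^{k+1} − 7^{k+1} = 9·9^k − 7·7^k = 9·(9^k − 7^k) + (2)·7^k. The first term is divisible by 2 by the inductive hypothesis, and the second term (2)·7^k is divisible by 2 since 2 | 2. Hence 2 | h(k+1).
This completes the induction.
Therefore the largest such d is 2.

d = 2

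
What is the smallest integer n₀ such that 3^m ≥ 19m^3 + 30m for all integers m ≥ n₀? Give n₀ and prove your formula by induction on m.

n₀ = 9

At m = 8: 6561 < 9968, so the inequality fails and n₀ ≥ 9. We prove 3^m ≥ 19m^3 + 30m for all m ≥ 9.
Base case (m = 9): 3^m = 19683 and 19m^3 + 30m = 14121, so 19683 ≥ 14121.
Suppose the result is true for m = r, so 3^r ≥ 19r^3 + 30r.
Then 3^(r + 1) = 3·(3^r) ≥ 3·(19r^3 + 30r).
Also, for r ≥ 9 we have 3·(19r^3 + 30r) ≥ 19(r+1)^3 + 30(r+1), since 3·(19r^3 + 30r) − (19(r+1)^3 + 30(r+1)) = 38r^3 - 57r^2 + 3r - 49, which is nonnegative for all r ≥ 9.
Combining, 3^(r + 1) ≥ 19(r+1)^3 + 30(r+1).
This completes the induction.
Hence the smallest such n₀ is 9.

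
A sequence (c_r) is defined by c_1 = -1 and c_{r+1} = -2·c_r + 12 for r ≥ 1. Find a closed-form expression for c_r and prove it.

Computing the first terms: c_1 = -1, c_2 = 14, c_3 = -16. This suggests c_r = -5(-2)^(r - 1) + 4.
Base case (r = 1): the formula gives -1 = -1 = c_1.
Inductive step: assume the claim holds for r = j, so c_j = -5(-2)^(j - 1) + 4.
Then c_{j+1} = -2·c_j + 12 = -2·(-5(-2)^(j - 1) + 4) + 12 = -5(-2)^j + 4 = -5(-2)^((j+1) - 1) + 4,
which is the claimed formula at r = j+1.
By the principle of mathematical induction, the result holds for all r ≥ 1.

c_r = -5(-2)^(r - 1) + 4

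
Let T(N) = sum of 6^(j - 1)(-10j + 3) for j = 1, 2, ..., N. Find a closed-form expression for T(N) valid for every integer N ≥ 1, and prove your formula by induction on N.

T(N) = 6^N(-2N + 1) - 1

We claim T(N) = 6^N(-2N + 1) - 1 for all N ≥ 1.
For the base case N = 1: T(1) = -7, and the closed form gives -7. They agree.
Inductive step: assume the claim holds for N = j, so T(j) = 6^j(-2j + 1) - 1.
Then T(j+1) = T(j) + (6^j(-10j - 7)) = (6^j(-2j + 1) - 1) + (6^j(-10j - 7)).
Simplifying, T(j+1) = -12·6^j·j - 6·6^j - 1 = 6^(j+1)(-2(j+1) + 1) - 1,
which is the closed form with N = j+1.
By the principle of mathematical induction, the result holds for all N ≥ 1.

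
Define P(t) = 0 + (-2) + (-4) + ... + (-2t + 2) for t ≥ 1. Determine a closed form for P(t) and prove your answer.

We claim P(t) = -t(t - 1) for all t ≥ 1.
Base step (t = 1): P(1) = 0, and the closed form gives 0. They agree.
Inductive step: suppose the statement holds for some r ≥ 1, so P(r) = r(-r + 1).
Then P(r+1) = P(r) + (-2r) = (r(-r + 1)) + (-2r).
Simplifying, P(r+1) = -r(r + 1) = -(r+1)((r+1) - 1),
which is the closed form with t = r+1.
By the principle of mathematical induction, the result holds for all t ≥ 1.

P(t) = -t(t - 1)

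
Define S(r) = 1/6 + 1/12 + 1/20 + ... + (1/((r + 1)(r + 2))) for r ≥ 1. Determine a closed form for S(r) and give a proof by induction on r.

We claim S(r) = r/(2(r + 2)) for all r ≥ 1.
For the base case r = 1: S(1) = 1/6, and the closed form gives 1/6. They agree.
Inductive step: assume the claim holds for r = p, so S(p) = p/(2(p + 2)).
Then S(p+1) = S(p) + (1/((p + 2)(p + 3))) = (p/(2(p + 2))) + (1/((p + 2)(p + 3))).
Simplifying, S(p+1) = (p + 1)/(2(p + 3)) = (p+1)/(2((p+1) + 2)),
which is the closed form with r = p+1.
By induction, the statement is established for all r ≥ 1.

S(r) = r/(2(r + 2))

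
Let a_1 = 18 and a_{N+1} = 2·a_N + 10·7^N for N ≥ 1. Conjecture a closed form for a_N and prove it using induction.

a_N = 2^(N + 1) + 2·7^N

Computing the first terms: a_1 = 18, a_2 = 106, a_3 = 702. This suggests a_N = 2^(N + 1) + 2·7^N.
Base step (N = 1): the formula gives 18 = 18 = a_1.
For the inductive step, assume it holds for an arbitrary r ≥ 1, so a_r = 2^(r + 1) + 2·7^r.
Then a_{r+1} = 2·a_r + 10·7^r = 2·(2^(r + 1) + 2·7^r) + 10·7^r = 2^(r + 2) + 2·7^(r + 1) = 2^((r+1) + 1) + 2·7^(r+1),
which is the claimed formula at N = r+1.
Hence, by induction on N, the claim holds for every N ≥ 1.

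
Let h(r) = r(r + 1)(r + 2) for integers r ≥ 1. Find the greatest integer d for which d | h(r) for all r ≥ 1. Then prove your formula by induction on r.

d = 6

Computing the first values: h(1) = 6 and h(2) = 24; gcd(6, 24) = 6, so d ≤ 6.
We prove 6 | r(r + 1)(r + 2) for all r ≥ 1 by induction on r.
When r = 1: h(1) = 6 = 6·(1), so 6 | h(1).
Inductive step: assume the claim holds for r = m, i.e. 6 | h(m). Then
h(m+1) − h(m) = (m+1)·(m+2)·(m+3) − m·(m+1)·(m+2) = (m+1)·(m+2)·[(m+3) − m] = 3·(m+1)·(m+2). The product of 2 consecutive integers is divisible by (2)! = 2, so h(m+1) − h(m) is divisible by 3·2 = 6. By the inductive hypothesis 6 | h(m), hence 6 | h(m+1).
By induction, the statement is established for all r ≥ 1.
Therefore the largest such d is 6.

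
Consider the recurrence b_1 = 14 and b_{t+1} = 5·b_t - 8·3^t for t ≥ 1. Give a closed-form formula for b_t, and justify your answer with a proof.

Computing the first terms: b_1 = 14, b_2 = 46, b_3 = 158. This suggests b_t = 4·3^t + 2·5^(t - 1).
When t = 1: the formula gives 14 = 14 = b_1.
Suppose the result is true for t = j, so b_j = 4·3^j + 2·5^(j - 1).
Then b_{j+1} = 5·b_j - 8·3^j = 5·(4·3^j + 2·5^(j - 1)) - 8·3^j = 4·3^(j + 1) + 2·5^j = 4·3^(j+1) + 2·5^((j+1) - 1),
which is the claimed formula at t = j+1.
By the principle of mathematical induction, the result holds for all t ≥ 1.

b_t = 4·3^t + 2·5^(t - 1)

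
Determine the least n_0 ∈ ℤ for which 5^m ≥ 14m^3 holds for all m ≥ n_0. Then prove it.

n_0 = 5

At m = 4: 625 < 896, so the inequality fails and n_0 ≥ 5. We prove 5^m ≥ 14m^3 for all m ≥ 5.
Base case (m = 5): 5^m = 3125 and 14m^3 = 1750, so 3125 ≥ 1750.
Suppose the result is true for m = i, so 5^i ≥ 14i^3.
Then 5^(i + 1) = 5·(5^i) ≥ 5·(14i^3).
Also, for i ≥ 5 we have 5·(14i^3) ≥ 14(i+1)^3, since 5 ≥ (1 + 1/i)^3 for all i ≥ 5.
Combining, 5^(i + 1) ≥ 14(i+1)^3.
By induction, the statement is established for all m ≥ 5.
Hence the smallest such n_0 is 5.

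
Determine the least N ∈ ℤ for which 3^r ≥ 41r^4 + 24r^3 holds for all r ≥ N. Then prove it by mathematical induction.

At r = 12: 531441 < 891648, so the inequality fails and N ≥ 13. We prove 3^r ≥ 41r^4 + 24r^3 for all r ≥ 13.
For the base case r = 13: 3^r = 1594323 and 41r^4 + 24r^3 = 1223729, so 1594323 ≥ 1223729.
Inductive step: suppose the statement holds for some j ≥ 13, so 3^j ≥ 41j^4 + 24j^3.
Then 3^(j + 1) = 3·(3^j) ≥ 3·(41j^4 + 24j^3).
Also, for j ≥ 13 we have 3·(41j^4 + 24j^3) ≥ 41(j+1)^4 + 24(j+1)^3, since 3·(41j^4 + 24j^3) − (41(j+1)^4 + 24(j+1)^3) = 82j^4 - 116j^3 - 318j^2 - 236j - 65, which is nonnegative for all j ≥ 13.
Combining, 3^(j + 1) ≥ 41(j+1)^4 + 24(j+1)^3.
This completes the induction.
Hence the smallest such N is 13.

N = 13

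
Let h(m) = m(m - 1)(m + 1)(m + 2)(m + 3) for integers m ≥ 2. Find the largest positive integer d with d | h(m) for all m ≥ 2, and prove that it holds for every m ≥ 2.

d = 120

Computing the first values: h(2) = 120 and h(3) = 720; gcd(120, 720) = 120, so d ≤ 120.
We prove 120 | m(m - 1)(m + 1)(m + 2)(m + 3) for all m ≥ 2 by induction on m.
Base step (m = 2): h(2) = 120 = 120·(1), so 120 | h(2).
Inductive step: assume the claim holds for m = p, i.e. 120 | h(p). Then
h(p+1) − h(p) = p·(p+1)·(p+2)·(p+3)·(p+4) − (p-1)·p·(p+1)·(p+2)·(p+3) = p·(p+1)·(p+2)·(p+3)·[(p+4) − (p-1)] = 5·p·(p+1)·(p+2)·(p+3). The product of 4 consecutive integers is divisible by (4)! = 24, so h(p+1) − h(p) is divisible by 5·24 = 120. By the inductive hypothesis 120 | h(p), hence 120 | h(p+1).
By induction, the statement is established for all m ≥ 2.
Therefore the largest such d is 120.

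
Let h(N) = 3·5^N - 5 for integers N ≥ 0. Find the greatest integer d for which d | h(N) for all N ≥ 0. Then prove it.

d = 2

Computing the first values: h(0) = -2 and h(1) = 10; gcd(-2, 10) = 2, so d ≤ 2.
We prove 2 | 3·5^N - 5 for all N ≥ 0 by induction on N.
Base step (N = 0): h(0) = -2 = 2·(-1), so 2 | h(0).
For the inductive step, assume it holds for an arbitrary i ≥ 0, i.e. 2 | h(i). Then
h(i+1) = 3·5^(i+1) - 5 = 5·(3·5^i - 5) + 20 = 5·h(i) + 20. The first term is divisible by 2 by the inductive hypothesis, and 20 is divisible by 2. Hence 2 | h(i+1).
This completes the induction.
Therefore the largest such d is 2.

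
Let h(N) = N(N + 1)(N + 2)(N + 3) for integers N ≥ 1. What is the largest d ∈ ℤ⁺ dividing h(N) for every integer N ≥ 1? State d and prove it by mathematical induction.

Computing the first values: h(1) = 24 and h(2) = 120; gcd(24, 120) = 24, so d ≤ 24.
We prove 24 | N(N + 1)(N + 2)(N + 3) for all N ≥ 1 by induction on N.
For the base case N = 1: h(1) = 24 = 24·(1), so 24 | h(1).
Inductive step: assume the claim holds for N = p, i.e. 24 | h(p). Then
h(p+1) − h(p) = (p+1)·(p+2)·(p+3)·(p+4) − p·(p+1)·(p+2)·(p+3) = (p+1)·(p+2)·(p+3)·[(p+4) − p] = 4·(p+1)·(p+2)·(p+3). The product of 3 consecutive integers is divisible by (3)! = 6, so h(p+1) − h(p) is divisible by 4·6 = 24. By the inductive hypothesis 24 | h(p), hence 24 | h(p+1).
By the principle of mathematical induction, the result holds for all N ≥ 1.
Therefore the largest such d is 24.

d = 24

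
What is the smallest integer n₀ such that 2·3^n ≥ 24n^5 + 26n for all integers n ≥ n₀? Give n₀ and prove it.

n₀ = 15

At n = 14: 9565938 < 12908140, so the inequality fails and n₀ ≥ 15. We prove 2·3^n ≥ 24n^5 + 26n for all n ≥ 15.
When n = 15: 2·3^n = 28697814 and 24n^5 + 26n = 18225390, so 28697814 ≥ 18225390.
Inductive step: suppose the statement holds for some j ≥ 15, so 2·3^j ≥ 24j^5 + 26j.
Then 2·3^(j + 1) = 3·(2·3^j) ≥ 3·(24j^5 + 26j).
Also, for j ≥ 15 we have 3·(24j^5 + 26j) ≥ 24(j+1)^5 + 26(j+1), since 3·(24j^5 + 26j) − (24(j+1)^5 + 26(j+1)) = 48j^5 - 120j^4 - 240j^3 - 240j^2 - 68j - 50, which is nonnegative for all j ≥ 15.
Combining, 2·3^(j + 1) ≥ 24(j+1)^5 + 26(j+1).
By the principle of mathematical induction, the result holds for all n ≥ 15.
Hence the smallest such n₀ is 15.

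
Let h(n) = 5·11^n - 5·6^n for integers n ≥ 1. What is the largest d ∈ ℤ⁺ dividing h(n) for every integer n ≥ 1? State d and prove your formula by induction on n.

Computing the first values: h(1) = 25 and h(2) = 425; gcd(25, 425) = 25, so d ≤ 25.
We prove 25 | 5·11^n - 5·6^n for all n ≥ 1 by induction on n.
For the base case n = 1: h(1) = 25 = 25·(1), so 25 | h(1).
Inductive step: assume the claim holds for n = p, i.e. 25 | h(p). Then
h(p+1) − 11·h(p) = (5·11^(p+1) - 5·6^(p+1)) − 11·(5·11^p - 5·6^p) = (-5)·6^p·(6 − 11) = (25)·6^p. Since 25 | h(p) by the inductive hypothesis, 25 | 11·h(p); and 25 | 25 since 25 = 25·1. Therefore 25 | h(p+1).
By the principle of mathematical induction, the result holds for all n ≥ 1.
Therefore the largest such d is 25.

d = 25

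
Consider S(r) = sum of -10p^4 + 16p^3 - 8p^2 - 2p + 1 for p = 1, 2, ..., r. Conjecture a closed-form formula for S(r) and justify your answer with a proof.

We claim S(r) = -r(2r + 1)(r^3 - r + 1) for all r ≥ 1.
When r = 1: S(1) = -3, and the closed form gives -3. They agree.
Suppose the result is true for r = p, so S(p) = p(-2p^4 - p^3 + 2p^2 - p - 1).
Then S(p+1) = S(p) + (-10p^4 - 24p^3 - 20p^2 - 10p - 3) = (p(-2p^4 - p^3 + 2p^2 - p - 1)) + (-10p^4 - 24p^3 - 20p^2 - 10p - 3).
Simplifying, S(p+1) = -(p + 1)(2p + 3)(p^3 + 3p^2 + 2p + 1) = -(p+1)(2(p+1) + 1)((p+1)^3 - (p+1) + 1),
which is the closed form with r = p+1.
Hence, by induction on r, the claim holds for every r ≥ 1.

S(r) = -r(2r + 1)(r^3 - r + 1)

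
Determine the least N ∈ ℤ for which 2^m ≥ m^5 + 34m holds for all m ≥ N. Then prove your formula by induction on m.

N = 23

At m = 22: 4194304 < 5154380, so the inequality fails and N ≥ 23. We prove 2^m ≥ m^5 + 34m for all m ≥ 23.
For the base case m = 23: 2^m = 8388608 and m^5 + 34m = 6437125, so 8388608 ≥ 6437125.
Inductive step: suppose the statement holds for some i ≥ 23, so 2^i ≥ i^5 + 34i.
Then 2^(i + 1) = 2·(2^i) ≥ 2·(i^5 + 34i).
Also, for i ≥ 23 we have 2·(i^5 + 34i) ≥ (i+1)^5 + 34(i+1), since 2·(i^5 + 34i) − ((i+1)^5 + 34(i+1)) = i^5 - 5i^4 - 10i^3 - 10i^2 + 29i - 35, which is nonnegative for all i ≥ 23.
Combining, 2^(i + 1) ≥ (i+1)^5 + 34(i+1).
By the principle of mathematical induction, the result holds for all m ≥ 23.
Hence the smallest such N is 23.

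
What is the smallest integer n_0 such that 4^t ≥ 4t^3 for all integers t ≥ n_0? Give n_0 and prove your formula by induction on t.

At t = 3: 64 < 108, so the inequality fails and n_0 ≥ 4. We prove 4^t ≥ 4t^3 for all t ≥ 4.
Base case (t = 4): 4^t = 256 and 4t^3 = 256, so 256 ≥ 256.
Inductive step: assume the claim holds for t = j, so 4^j ≥ 4j^3.
Then 4^(j + 1) = 4·(4^j) ≥ 4·(4j^3).
Also, for j ≥ 4 we have 4·(4j^3) ≥ 4(j+1)^3, since 4 ≥ (1 + 1/j)^3 for all j ≥ 4.
Combining, 4^(j + 1) ≥ 4(j+1)^3.
By induction, the statement is established for all t ≥ 4.
Hence the smallest such n_0 is 4.

n_0 = 4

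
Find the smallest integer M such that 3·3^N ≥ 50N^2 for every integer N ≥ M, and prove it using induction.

At N = 5: 729 < 1250, so the inequality fails and M ≥ 6. We prove 3·3^N ≥ 50N^2 for all N ≥ 6.
Base step (N = 6): 3·3^N = 2187 and 50N^2 = 1800, so 2187 ≥ 1800.
For the inductive step, assume it holds for an arbitrary j ≥ 6, so 3·3^j ≥ 50j^2.
Then 3·3^(j + 1) = 3·(3·3^j) ≥ 3·(50j^2).
Also, for j ≥ 6 we have 3·(50j^2) ≥ 50(j+1)^2, since 3 ≥ (1 + 1/j)^2 for all j ≥ 6.
Combining, 3·3^(j + 1) ≥ 50(j+1)^2.
By the principle of mathematical induction, the result holds for all N ≥ 6.
Hence the smallest such M is 6.

M = 6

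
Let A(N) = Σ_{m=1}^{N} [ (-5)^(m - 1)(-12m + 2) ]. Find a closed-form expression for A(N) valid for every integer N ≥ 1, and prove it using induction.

A(N) = 2(-5)^N·N

We claim A(N) = 2(-5)^N·N for all N ≥ 1.
Base step (N = 1): A(1) = -10, and the closed form gives -10. They agree.
Suppose the result is true for N = m, so A(m) = 2(-5)^m·m.
Then A(m+1) = A(m) + ((-5)^m(-12m - 10)) = (2(-5)^m·m) + ((-5)^m(-12m - 10)).
Simplifying, A(m+1) = (-5)^(m + 1)(2m + 2) = 2(-5)^(m+1)·(m+1),
which is the closed form with N = m+1.
This completes the induction.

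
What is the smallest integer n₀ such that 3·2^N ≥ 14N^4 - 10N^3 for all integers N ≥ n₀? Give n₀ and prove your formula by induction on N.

n₀ = 20

At N = 19: 1572864 < 1755904, so the inequality fails and n₀ ≥ 20. We prove 3·2^N ≥ 14N^4 - 10N^3 for all N ≥ 20.
For the base case N = 20: 3·2^N = 3145728 and 14N^4 - 10N^3 = 2160000, so 3145728 ≥ 2160000.
For the inductive step, assume it holds for an arbitrary p ≥ 20, so 3·2^p ≥ 14p^4 - 10p^3.
Then 3·2^(p + 1) = 2·(3·2^p) ≥ 2·(14p^4 - 10p^3).
Also, for p ≥ 20 we have 2·(14p^4 - 10p^3) ≥ 14(p+1)^4 - 10(p+1)^3, since 2·(14p^4 - 10p^3) − (14(p+1)^4 - 10(p+1)^3) = 14p^4 - 66p^3 - 54p^2 - 26p - 4, which is nonnegative for all p ≥ 20.
Combining, 3·2^(p + 1) ≥ 14(p+1)^4 - 10(p+1)^3.
This completes the induction.
Hence the smallest such n₀ is 20.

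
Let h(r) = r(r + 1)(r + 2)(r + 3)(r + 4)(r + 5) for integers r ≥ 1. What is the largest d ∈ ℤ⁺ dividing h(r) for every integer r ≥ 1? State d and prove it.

Computing the first values: h(1) = 720 and h(2) = 5040; gcd(720, 5040) = 720, so d ≤ 720.
We prove 720 | r(r + 1)(r + 2)(r + 3)(r + 4)(r + 5) for all r ≥ 1 by induction on r.
Base step (r = 1): h(1) = 720 = 720·(1), so 720 | h(1).
Inductive step: suppose the statement holds for some k ≥ 1, i.e. 720 | h(k). Then
h(k+1) − h(k) = (k+1)·(k+2)·(k+3)·(k+4)·(k+5)·(k+6) − k·(k+1)·(k+2)·(k+3)·(k+4)·(k+5) = (k+1)·(k+2)·(k+3)·(k+4)·(k+5)·[(k+6) − k] = 6·(k+1)·(k+2)·(k+3)·(k+4)·(k+5). The product of 5 consecutive integers is divisible by (5)! = 120, so h(k+1) − h(k) is divisible by 6·120 = 720. By the inductive hypothesis 720 | h(k), hence 720 | h(k+1).
By induction, the statement is established for all r ≥ 1.
Therefore the largest such d is 720.

d = 720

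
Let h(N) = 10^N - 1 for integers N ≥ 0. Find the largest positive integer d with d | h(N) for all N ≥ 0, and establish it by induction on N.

d = 9

Computing the first values: h(0) = 0 and h(1) = 9; gcd(0, 9) = 9, so d ≤ 9.
We prove 9 | 10^N - 1 for all N ≥ 0 by induction on N.
When N = 0: h(0) = 0 = 9·(0), so 9 | h(0).
Inductive step: assume the claim holds for N = k, i.e. 9 | h(k). Then
h(k+1) = 10^(k+1) - 1 = 10·(10^k - 1) + 9 = 10·h(k) + 9. The first term is divisible by 9 by the inductive hypothesis, and 9 is divisible by 9. Hence 9 | h(k+1).
By the principle of mathematical induction, the result holds for all N ≥ 0.
Therefore the largest such d is 9.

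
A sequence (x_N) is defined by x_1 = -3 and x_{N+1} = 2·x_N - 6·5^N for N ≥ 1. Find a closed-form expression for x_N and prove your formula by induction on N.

Computing the first terms: x_1 = -3, x_2 = -36, x_3 = -222. This suggests x_N = 7·2^(N - 1) - 2·5^N.
For the base case N = 1: the formula gives -3 = -3 = x_1.
Inductive step: assume the claim holds for N = p, so x_p = 7·2^(p - 1) - 2·5^p.
Then x_{p+1} = 2·x_p - 6·5^p = 2·(7·2^(p - 1) - 2·5^p) - 6·5^p = 7·2^p - 2·5^(p + 1) = 7·2^((p+1) - 1) - 2·5^(p+1),
which is the claimed formula at N = p+1.
By induction, the statement is established for all N ≥ 1.

x_N = 7·2^(N - 1) - 2·5^N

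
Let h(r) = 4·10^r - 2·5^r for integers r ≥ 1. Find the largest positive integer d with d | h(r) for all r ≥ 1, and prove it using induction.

d = 10

Computing the first values: h(1) = 30 and h(2) = 350; gcd(30, 350) = 10, so d ≤ 10.
We prove 10 | 4·10^r - 2·5^r for all r ≥ 1 by induction on r.
Base step (r = 1): h(1) = 30 = 10·(3), so 10 | h(1).
For the inductive step, assume it holds for an arbitrary m ≥ 1, i.e. 10 | h(m). Then
h(m+1) − 10·h(m) = (4·10^(m+1) - 2·5^(m+1)) − 10·(4·10^m - 2·5^m) = (-2)·5^m·(5 − 10) = (10)·5^m. Since 10 | h(m) by the inductive hypothesis, 10 | 10·h(m); and 10 | 10 since 10 = 10·1. Therefore 10 | h(m+1).
This completes the induction.
Therefore the largest such d is 10.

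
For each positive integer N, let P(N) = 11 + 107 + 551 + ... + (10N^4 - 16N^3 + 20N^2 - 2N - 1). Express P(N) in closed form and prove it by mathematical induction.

P(N) = N(2N^4 + N^3 + 2N^2 + 5N + 1)

We claim P(N) = N(2N^4 + N^3 + 2N^2 + 5N + 1) for all N ≥ 1.
For the base case N = 1: P(1) = 11, and the closed form gives 11. They agree.
For the inductive step, assume it holds for an arbitrary p ≥ 1, so P(p) = p(2p^4 + p^3 + 2p^2 + 5p + 1).
Then P(p+1) = P(p) + (10p^4 + 24p^3 + 32p^2 + 30p + 11) = (p(2p^4 + p^3 + 2p^2 + 5p + 1)) + (10p^4 + 24p^3 + 32p^2 + 30p + 11).
Simplifying, P(p+1) = (p + 1)(2p^4 + 9p^3 + 17p^2 + 20p + 11) = (p+1)(2(p+1)^4 + (p+1)^3 + 2(p+1)^2 + 5(p+1) + 1),
which is the closed form with N = p+1.
By induction, the statement is established for all N ≥ 1.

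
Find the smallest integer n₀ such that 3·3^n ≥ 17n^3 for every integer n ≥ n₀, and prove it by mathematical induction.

n₀ = 7

At n = 6: 2187 < 3672, so the inequality fails and n₀ ≥ 7. We prove 3·3^n ≥ 17n^3 for all n ≥ 7.
When n = 7: 3·3^n = 6561 and 17n^3 = 5831, so 6561 ≥ 5831.
Inductive step: suppose the statement holds for some i ≥ 7, so 3·3^i ≥ 17i^3.
Then 3·3^(i + 1) = 3·(3·3^i) ≥ 3·(17i^3).
Also, for i ≥ 7 we have 3·(17i^3) ≥ 17(i+1)^3, since 3 ≥ (1 + 1/i)^3 for all i ≥ 7.
Combining, 3·3^(i + 1) ≥ 17(i+1)^3.
By the principle of mathematical induction, the result holds for all n ≥ 7.
Hence the smallest such n₀ is 7.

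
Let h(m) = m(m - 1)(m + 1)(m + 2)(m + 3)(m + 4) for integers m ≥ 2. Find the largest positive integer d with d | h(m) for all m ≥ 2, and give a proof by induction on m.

d = 720

Computing the first values: h(2) = 720 and h(3) = 5040; gcd(720, 5040) = 720, so d ≤ 720.
We prove 720 | m(m - 1)(m + 1)(m + 2)(m + 3)(m + 4) for all m ≥ 2 by induction on m.
Base case (m = 2): h(2) = 720 = 720·(1), so 720 | h(2).
Inductive step: assume the claim holds for m = k, i.e. 720 | h(k). Then
h(k+1) − h(k) = k·(k+1)·(k+2)·(k+3)·(k+4)·(k+5) − (k-1)·k·(k+1)·(k+2)·(k+3)·(k+4) = k·(k+1)·(k+2)·(k+3)·(k+4)·[(k+5) − (k-1)] = 6·k·(k+1)·(k+2)·(k+3)·(k+4). The product of 5 consecutive integers is divisible by (5)! = 120, so h(k+1) − h(k) is divisible by 6·120 = 720. By the inductive hypothesis 720 | h(k), hence 720 | h(k+1).
Hence, by induction on m, the claim holds for every m ≥ 2.
Therefore the largest such d is 720.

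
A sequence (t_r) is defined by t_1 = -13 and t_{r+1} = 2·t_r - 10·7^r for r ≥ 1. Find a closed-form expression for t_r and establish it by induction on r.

t_r = 2^(r - 1) - 2·7^r

Computing the first terms: t_1 = -13, t_2 = -96, t_3 = -682. This suggests t_r = 2^(r - 1) - 2·7^r.
For the base case r = 1: the formula gives -13 = -13 = t_1.
For the inductive step, assume it holds for an arbitrary p ≥ 1, so t_p = 2^(p - 1) - 2·7^p.
Then t_{p+1} = 2·t_p - 10·7^p = 2·(2^(p - 1) - 2·7^p) - 10·7^p = 2^p - 2·7^(p + 1) = 2^((p+1) - 1) - 2·7^(p+1),
which is the claimed formula at r = p+1.
By the principle of mathematical induction, the result holds for all r ≥ 1.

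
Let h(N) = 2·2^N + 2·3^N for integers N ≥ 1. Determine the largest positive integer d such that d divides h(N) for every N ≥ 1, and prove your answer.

d = 2

Computing the first values: h(1) = 10 and h(2) = 26; gcd(10, 26) = 2, so d ≤ 2.
We prove 2 | 2·2^N + 2·3^N for all N ≥ 1 by induction on N.
For the base case N = 1: h(1) = 10 = 2·(5), so 2 | h(1).
Inductive step: suppose the statement holds for some k ≥ 1, i.e. 2 | h(k). Then
h(k+1) − 3·h(k) = (2·2^(k+1) + 2·3^(k+1)) − 3·(2·2^k + 2·3^k) = (2)·2^k·(2 − 3) = (-2)·2^k. Since 2 | h(k) by the inductive hypothesis, 2 | 3·h(k); and 2 | -2 since -2 = 2·-1. Therefore 2 | h(k+1).
By induction, the statement is established for all N ≥ 1.
Therefore the largest such d is 2.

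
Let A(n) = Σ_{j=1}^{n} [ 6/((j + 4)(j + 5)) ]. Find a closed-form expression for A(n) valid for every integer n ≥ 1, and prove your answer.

A(n) = 6n/(5(n + 5))

We claim A(n) = 6n/(5(n + 5)) for all n ≥ 1.
Base case (n = 1): A(1) = 1/5, and the closed form gives 1/5. They agree.
Suppose the result is true for n = j, so A(j) = 6j/(5(j + 5)).
Then A(j+1) = A(j) + (6/((j + 5)(j + 6))) = (6j/(5(j + 5))) + (6/((j + 5)(j + 6))).
Simplifying, A(j+1) = 6(j + 1)/(5(j + 6)) = 6(j+1)/(5((j+1) + 5)),
which is the closed form with n = j+1.
By induction, the statement is established for all n ≥ 1.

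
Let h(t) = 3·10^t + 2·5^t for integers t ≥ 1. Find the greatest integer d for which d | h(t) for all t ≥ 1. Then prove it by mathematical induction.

Computing the first values: h(1) = 40 and h(2) = 350; gcd(40, 350) = 10, so d ≤ 10.
We prove 10 | 3·10^t + 2·5^t for all t ≥ 1 by induction on t.
For the base case t = 1: h(1) = 40 = 10·(4), so 10 | h(1).
Inductive step: suppose the statement holds for some p ≥ 1, i.e. 10 | h(p). Then
h(p+1) − 10·h(p) = (3·10^(p+1) + 2·5^(p+1)) − 10·(3·10^p + 2·5^p) = (2)·5^p·(5 − 10) = (-10)·5^p. Since 10 | h(p) by the inductive hypothesis, 10 | 10·h(p); and 10 | -10 since -10 = 10·-1. Therefore 10 | h(p+1).
By induction, the statement is established for all t ≥ 1.
Therefore the largest such d is 10.

d = 10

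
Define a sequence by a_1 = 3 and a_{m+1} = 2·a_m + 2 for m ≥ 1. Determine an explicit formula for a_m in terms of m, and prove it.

a_m = 5·2^(m - 1) - 2

Computing the first terms: a_1 = 3, a_2 = 8, a_3 = 18. This suggests a_m = 5·2^(m - 1) - 2.
Base step (m = 1): the formula gives 3 = 3 = a_1.
Inductive step: suppose the statement holds for some k ≥ 1, so a_k = 5·2^(k - 1) - 2.
Then a_{k+1} = 2·a_k + 2 = 2·(5·2^(k - 1) - 2) + 2 = 5·2^k - 2 = 5·2^((k+1) - 1) - 2,
which is the claimed formula at m = k+1.
This completes the induction.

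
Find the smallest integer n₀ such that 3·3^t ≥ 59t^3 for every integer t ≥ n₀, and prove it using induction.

n₀ = 9

At t = 8: 19683 < 30208, so the inequality fails and n₀ ≥ 9. We prove 3·3^t ≥ 59t^3 for all t ≥ 9.
For the base case t = 9: 3·3^t = 59049 and 59t^3 = 43011, so 59049 ≥ 43011.
Inductive step: assume the claim holds for t = p, so 3·3^p ≥ 59p^3.
Then 3·3^(p + 1) = 3·(3·3^p) ≥ 3·(59p^3).
Also, for p ≥ 9 we have 3·(59p^3) ≥ 59(p+1)^3, since 3 ≥ (1 + 1/p)^3 for all p ≥ 9.
Combining, 3·3^(p + 1) ≥ 59(p+1)^3.
Hence, by induction on t, the claim holds for every t ≥ 9.
Hence the smallest such n₀ is 9.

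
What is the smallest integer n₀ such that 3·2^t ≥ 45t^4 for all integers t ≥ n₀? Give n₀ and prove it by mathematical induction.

At t = 21: 6291456 < 8751645, so the inequality fails and n₀ ≥ 22. We prove 3·2^t ≥ 45t^4 for all t ≥ 22.
When t = 22: 3·2^t = 12582912 and 45t^4 = 10541520, so 12582912 ≥ 10541520.
Inductive step: suppose the statement holds for some k ≥ 22, so 3·2^k ≥ 45k^4.
Then 3·2^(k + 1) = 2·(3·2^k) ≥ 2·(45k^4).
Also, for k ≥ 22 we have 2·(45k^4) ≥ 45(k+1)^4, since 2 ≥ (1 + 1/k)^4 for all k ≥ 22.
Combining, 3·2^(k + 1) ≥ 45(k+1)^4.
This completes the induction.
Hence the smallest such n₀ is 22.

n₀ = 22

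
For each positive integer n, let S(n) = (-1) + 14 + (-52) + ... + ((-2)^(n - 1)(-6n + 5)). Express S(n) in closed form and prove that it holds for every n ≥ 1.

We claim S(n) = (-2)^n(2n - 1) + 1 for all n ≥ 1.
For the base case n = 1: S(1) = -1, and the closed form gives -1. They agree.
Inductive step: suppose the statement holds for some m ≥ 1, so S(m) = (-2)^m(2m - 1) + 1.
Then S(m+1) = S(m) + ((-2)^m(-6m - 1)) = ((-2)^m(2m - 1) + 1) + ((-2)^m(-6m - 1)).
Simplifying, S(m+1) = (-2)^(m + 1) - (-2)^(m + 2)m + 1 = (-2)^(m+1)(2(m+1) - 1) + 1,
which is the closed form with n = m+1.
By induction, the statement is established for all n ≥ 1.

S(n) = (-2)^n(2n - 1) + 1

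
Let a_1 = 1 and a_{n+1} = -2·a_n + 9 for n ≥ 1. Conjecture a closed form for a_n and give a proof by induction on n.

a_n = (-2)^n + 3

Computing the first terms: a_1 = 1, a_2 = 7, a_3 = -5. This suggests a_n = (-2)^n + 3.
Base step (n = 1): the formula gives 1 = 1 = a_1.
Inductive step: assume the claim holds for n = r, so a_r = (-2)^r + 3.
Then a_{r+1} = -2·a_r + 9 = -2·((-2)^r + 3) + 9 = (-2)^(r + 1) + 3,
which is the claimed formula at n = r+1.
By induction, the statement is established for all n ≥ 1.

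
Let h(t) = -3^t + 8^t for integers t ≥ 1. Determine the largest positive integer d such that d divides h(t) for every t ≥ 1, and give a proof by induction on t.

Computing the first values: h(1) = 5 and h(2) = 55; gcd(5, 55) = 5, so d ≤ 5.
We prove 5 | -3^t + 8^t for all t ≥ 1 by induction on t.
Base case (t = 1): h(1) = 5 = 5·(1), so 5 | h(1).
For the inductive step, assume it holds for an arbitrary r ≥ 1, i.e. 5 | h(r). Then
8^{r+1} − 3^{r+1} = 8·8^r − 3·3^r = 8·(8^r − 3^r) + (5)·3^r. The first term is divisible by 5 by the inductive hypothesis, and the second term (5)·3^r is divisible by 5 since 5 | 5. Hence 5 | h(r+1).
By the principle of mathematical induction, the result holds for all t ≥ 1.
Therefore the largest such d is 5.

d = 5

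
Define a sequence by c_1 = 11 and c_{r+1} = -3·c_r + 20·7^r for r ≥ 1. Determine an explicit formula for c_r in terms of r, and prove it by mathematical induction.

c_r = (-3)^r + 2·7^r

Computing the first terms: c_1 = 11, c_2 = 107, c_3 = 659. This suggests c_r = (-3)^r + 2·7^r.
Base case (r = 1): the formula gives 11 = 11 = c_1.
Inductive step: assume the claim holds for r = p, so c_p = (-3)^p + 2·7^p.
Then c_{p+1} = -3·c_p + 20·7^p = -3·((-3)^p + 2·7^p) + 20·7^p = (-3)^(p + 1) + 2·7^(p + 1),
which is the claimed formula at r = p+1.
By the principle of mathematical induction, the result holds for all r ≥ 1.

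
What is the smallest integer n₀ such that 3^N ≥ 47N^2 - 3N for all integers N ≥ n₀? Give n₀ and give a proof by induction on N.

At N = 7: 2187 < 2282, so the inequality fails and n₀ ≥ 8. We prove 3^N ≥ 47N^2 - 3N for all N ≥ 8.
Base case (N = 8): 3^N = 6561 and 47N^2 - 3N = 2984, so 6561 ≥ 2984.
For the inductive step, assume it holds for an arbitrary r ≥ 8, so 3^r ≥ 47r^2 - 3r.
Then 3^(r + 1) = 3·(3^r) ≥ 3·(47r^2 - 3r).
Also, for r ≥ 8 we have 3·(47r^2 - 3r) ≥ 47(r+1)^2 - 3(r+1), since 3·(47r^2 - 3r) − (47(r+1)^2 - 3(r+1)) = 94r^2 - 100r - 44, which is nonnegative for all r ≥ 8.
Combining, 3^(r + 1) ≥ 47(r+1)^2 - 3(r+1).
Hence, by induction on N, the claim holds for every N ≥ 8.
Hence the smallest such n₀ is 8.

n₀ = 8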